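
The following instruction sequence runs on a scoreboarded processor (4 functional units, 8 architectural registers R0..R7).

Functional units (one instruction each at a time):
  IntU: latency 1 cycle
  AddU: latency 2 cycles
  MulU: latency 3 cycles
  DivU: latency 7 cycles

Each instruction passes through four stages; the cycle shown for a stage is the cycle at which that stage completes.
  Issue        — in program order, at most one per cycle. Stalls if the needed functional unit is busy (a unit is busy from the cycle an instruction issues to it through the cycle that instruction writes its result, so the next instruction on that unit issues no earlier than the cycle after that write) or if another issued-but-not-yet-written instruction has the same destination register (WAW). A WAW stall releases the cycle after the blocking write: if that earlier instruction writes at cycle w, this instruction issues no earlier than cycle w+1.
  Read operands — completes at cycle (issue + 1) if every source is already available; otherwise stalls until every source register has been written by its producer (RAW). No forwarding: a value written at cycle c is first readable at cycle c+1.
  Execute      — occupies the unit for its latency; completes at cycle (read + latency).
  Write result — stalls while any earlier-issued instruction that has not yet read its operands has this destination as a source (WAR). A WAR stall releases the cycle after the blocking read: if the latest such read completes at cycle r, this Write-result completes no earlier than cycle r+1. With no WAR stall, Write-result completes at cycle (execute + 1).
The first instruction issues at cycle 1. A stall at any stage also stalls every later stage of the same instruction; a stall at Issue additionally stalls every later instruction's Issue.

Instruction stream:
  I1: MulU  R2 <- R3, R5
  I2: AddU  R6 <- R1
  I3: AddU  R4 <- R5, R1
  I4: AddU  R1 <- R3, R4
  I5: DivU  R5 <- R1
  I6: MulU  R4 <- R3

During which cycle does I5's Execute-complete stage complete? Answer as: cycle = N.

I1  is:1  ro:2  ex:5  wr:6
I2  is:2  ro:3  ex:5  wr:6
I3  is:7  ro:8  ex:10  wr:11  — struct: AddU busy until I2 writes@6
I4  is:12  ro:13  ex:15  wr:16  — struct: AddU busy until I3 writes@11
I5  is:13  ro:17  ex:24  wr:25  — RAW R1: wait I4 write@16
I6  is:14  ro:15  ex:18  wr:19

cycle = 24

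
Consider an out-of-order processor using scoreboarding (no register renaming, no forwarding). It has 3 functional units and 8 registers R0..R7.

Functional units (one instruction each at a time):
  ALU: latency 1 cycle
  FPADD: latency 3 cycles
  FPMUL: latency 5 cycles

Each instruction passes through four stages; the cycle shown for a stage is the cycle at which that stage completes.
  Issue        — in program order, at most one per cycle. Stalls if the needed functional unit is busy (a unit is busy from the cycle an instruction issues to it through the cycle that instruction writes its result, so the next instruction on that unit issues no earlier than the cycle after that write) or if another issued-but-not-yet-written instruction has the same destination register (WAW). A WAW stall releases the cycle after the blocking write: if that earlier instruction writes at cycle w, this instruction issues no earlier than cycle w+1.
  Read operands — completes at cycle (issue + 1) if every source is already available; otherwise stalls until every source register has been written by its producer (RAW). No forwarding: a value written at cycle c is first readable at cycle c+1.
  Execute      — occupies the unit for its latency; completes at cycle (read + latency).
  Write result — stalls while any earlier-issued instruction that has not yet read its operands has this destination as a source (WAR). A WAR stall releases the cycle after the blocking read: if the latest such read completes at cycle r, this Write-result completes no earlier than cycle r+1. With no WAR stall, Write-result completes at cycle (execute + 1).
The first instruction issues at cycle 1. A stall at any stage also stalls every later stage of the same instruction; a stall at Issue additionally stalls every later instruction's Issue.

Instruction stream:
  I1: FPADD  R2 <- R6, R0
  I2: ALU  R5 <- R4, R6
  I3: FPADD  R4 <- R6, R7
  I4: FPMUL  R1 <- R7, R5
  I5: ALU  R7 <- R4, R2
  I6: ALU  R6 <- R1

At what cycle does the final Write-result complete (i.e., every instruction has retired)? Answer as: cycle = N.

cycle = 19

cycle 1: I1 dispatched to FPADD
cycle 2: I1 operands ready | I2 dispatched to ALU
cycle 3: I2 operands ready
cycle 4: I2 complete
cycle 5: I1 complete | R5←I2
cycle 6: R2←I1
cycle 7: I3 dispatched to FPADD
cycle 8: I3 operands ready | I4 dispatched to FPMUL
cycle 9: I4 operands ready | I5 dispatched to ALU
cycle 11: I3 complete
cycle 12: R4←I3
cycle 13: I5 operands ready
cycle 14: I4 complete | I5 complete
cycle 15: R1←I4 | R7←I5
cycle 16: I6 dispatched to ALU
cycle 17: I6 operands ready
cycle 18: I6 complete
cycle 19: R6←I6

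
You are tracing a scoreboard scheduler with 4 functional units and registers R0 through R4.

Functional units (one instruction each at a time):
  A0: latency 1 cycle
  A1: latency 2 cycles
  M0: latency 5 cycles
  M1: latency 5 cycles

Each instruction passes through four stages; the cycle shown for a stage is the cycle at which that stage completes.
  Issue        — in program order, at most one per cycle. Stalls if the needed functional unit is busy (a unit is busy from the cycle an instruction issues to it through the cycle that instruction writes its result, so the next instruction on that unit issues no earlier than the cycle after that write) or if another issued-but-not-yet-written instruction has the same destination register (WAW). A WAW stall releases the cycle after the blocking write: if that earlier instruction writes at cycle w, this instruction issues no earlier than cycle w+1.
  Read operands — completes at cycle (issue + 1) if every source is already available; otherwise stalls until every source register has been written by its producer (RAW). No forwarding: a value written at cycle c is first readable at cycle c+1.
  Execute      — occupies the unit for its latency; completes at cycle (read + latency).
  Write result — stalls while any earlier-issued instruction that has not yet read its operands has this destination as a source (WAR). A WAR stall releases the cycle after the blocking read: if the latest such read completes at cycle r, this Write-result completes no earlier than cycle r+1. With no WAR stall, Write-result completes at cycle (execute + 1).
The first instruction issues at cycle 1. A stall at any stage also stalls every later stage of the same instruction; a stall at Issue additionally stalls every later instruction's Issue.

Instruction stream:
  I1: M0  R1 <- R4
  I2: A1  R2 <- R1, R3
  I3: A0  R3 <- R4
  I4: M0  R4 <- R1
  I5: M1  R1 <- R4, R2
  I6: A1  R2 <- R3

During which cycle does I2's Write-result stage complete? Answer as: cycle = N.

cycle = 12

[1] issue I1 (M0)
[2] I1 read-ops; issue I2 (A1)
[3] issue I3 (A0)
[4] I3 read-ops
[5] I3 finished on A0
[7] I1 finished on M0
[8] I1→R1
[9] I2 read-ops; issue I4 (M0)
[10] I3→R3; I4 read-ops; issue I5 (M1)
[11] I2 finished on A1
[12] I2→R2
[13] issue I6 (A1)
[14] I6 read-ops
[15] I4 finished on M0
[16] I4→R4; I6 finished on A1
[17] I5 read-ops
[18] I6→R2
[22] I5 finished on M1
[23] I5→R1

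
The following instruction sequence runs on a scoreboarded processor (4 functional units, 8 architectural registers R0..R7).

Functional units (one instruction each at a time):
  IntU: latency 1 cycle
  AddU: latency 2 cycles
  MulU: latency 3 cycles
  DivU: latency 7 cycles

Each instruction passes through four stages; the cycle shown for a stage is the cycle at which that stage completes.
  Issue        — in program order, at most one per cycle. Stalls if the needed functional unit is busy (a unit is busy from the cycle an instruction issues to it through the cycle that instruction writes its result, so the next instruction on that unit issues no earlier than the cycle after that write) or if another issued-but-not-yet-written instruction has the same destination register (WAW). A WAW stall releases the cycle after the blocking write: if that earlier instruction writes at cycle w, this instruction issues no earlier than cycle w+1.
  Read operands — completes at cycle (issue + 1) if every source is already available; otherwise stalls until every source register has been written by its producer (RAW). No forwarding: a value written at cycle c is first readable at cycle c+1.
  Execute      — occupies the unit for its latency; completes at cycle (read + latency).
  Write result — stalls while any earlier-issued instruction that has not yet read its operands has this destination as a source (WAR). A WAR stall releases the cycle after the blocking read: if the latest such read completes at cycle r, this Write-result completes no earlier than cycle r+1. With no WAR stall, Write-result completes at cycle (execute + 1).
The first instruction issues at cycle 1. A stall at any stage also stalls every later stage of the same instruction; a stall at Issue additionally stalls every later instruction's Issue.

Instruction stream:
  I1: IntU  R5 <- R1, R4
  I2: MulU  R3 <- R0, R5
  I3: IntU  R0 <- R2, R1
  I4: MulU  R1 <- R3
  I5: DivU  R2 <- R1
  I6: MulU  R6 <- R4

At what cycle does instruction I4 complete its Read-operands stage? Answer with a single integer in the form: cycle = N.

cycle = 11

I1 -> (1, 2, 3, 4)
I2 -> (2, 5, 8, 9)  // RAW R5: wait I1 write@4
I3 -> (5, 6, 7, 8)  // struct: IntU busy until I1 writes@4
I4 -> (10, 11, 14, 15)  // struct: MulU busy until I2 writes@9
I5 -> (11, 16, 23, 24)  // RAW R1: wait I4 write@15
I6 -> (16, 17, 20, 21)  // struct: MulU busy until I4 writes@15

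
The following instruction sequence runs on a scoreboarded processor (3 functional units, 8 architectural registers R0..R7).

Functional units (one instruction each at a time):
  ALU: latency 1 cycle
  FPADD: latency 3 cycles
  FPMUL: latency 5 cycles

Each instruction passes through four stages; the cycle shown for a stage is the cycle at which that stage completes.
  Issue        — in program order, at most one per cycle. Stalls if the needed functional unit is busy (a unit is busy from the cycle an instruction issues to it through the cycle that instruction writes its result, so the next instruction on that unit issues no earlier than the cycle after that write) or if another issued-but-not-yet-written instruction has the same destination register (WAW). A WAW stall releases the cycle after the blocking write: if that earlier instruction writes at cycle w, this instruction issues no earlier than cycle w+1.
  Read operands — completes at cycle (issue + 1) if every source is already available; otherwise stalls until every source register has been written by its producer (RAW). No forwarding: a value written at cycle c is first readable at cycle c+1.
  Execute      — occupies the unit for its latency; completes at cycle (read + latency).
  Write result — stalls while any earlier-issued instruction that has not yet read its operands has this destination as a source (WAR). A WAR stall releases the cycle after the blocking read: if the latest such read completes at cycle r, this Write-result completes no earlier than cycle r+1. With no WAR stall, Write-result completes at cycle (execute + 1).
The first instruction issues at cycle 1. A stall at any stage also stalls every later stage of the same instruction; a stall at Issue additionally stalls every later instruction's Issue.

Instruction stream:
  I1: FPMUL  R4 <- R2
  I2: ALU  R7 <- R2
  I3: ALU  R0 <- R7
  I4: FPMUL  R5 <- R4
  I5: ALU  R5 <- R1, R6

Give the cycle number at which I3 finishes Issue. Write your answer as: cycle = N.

[I1] 1/2/7/8
[I2] 2/3/4/5
[I3] 6/7/8/9  (struct: ALU busy until I2 writes@5)
[I4] 9/10/15/16  (struct: FPMUL busy until I1 writes@8)
[I5] 17/18/19/20  (WAW R5: wait I4 write@16)

cycle = 6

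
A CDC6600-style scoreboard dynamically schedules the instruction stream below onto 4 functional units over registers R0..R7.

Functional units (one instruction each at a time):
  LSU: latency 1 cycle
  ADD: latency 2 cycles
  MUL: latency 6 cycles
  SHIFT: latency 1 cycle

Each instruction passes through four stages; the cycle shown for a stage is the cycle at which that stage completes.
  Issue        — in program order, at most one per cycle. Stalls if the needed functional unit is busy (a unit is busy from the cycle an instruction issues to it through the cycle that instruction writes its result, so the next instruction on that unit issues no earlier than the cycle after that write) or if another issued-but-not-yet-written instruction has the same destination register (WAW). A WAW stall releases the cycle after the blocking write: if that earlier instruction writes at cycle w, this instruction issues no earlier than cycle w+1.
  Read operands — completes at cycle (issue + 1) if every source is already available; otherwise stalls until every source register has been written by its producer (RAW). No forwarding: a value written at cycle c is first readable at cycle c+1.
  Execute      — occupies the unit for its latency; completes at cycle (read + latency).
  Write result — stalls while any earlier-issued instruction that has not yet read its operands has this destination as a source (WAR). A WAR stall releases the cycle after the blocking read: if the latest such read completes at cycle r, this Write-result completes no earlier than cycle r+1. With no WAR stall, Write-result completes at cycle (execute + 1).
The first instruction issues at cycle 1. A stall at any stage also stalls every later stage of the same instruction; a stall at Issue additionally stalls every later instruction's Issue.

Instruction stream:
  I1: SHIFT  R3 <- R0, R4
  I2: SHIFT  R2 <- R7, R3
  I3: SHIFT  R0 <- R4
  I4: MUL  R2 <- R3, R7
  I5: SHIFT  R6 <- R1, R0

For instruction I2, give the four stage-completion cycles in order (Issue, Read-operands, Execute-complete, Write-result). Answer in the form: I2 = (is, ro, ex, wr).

I2 = (5, 6, 7, 8)

cycle 1: I1 issues→SHIFT
cycle 2: I1 reads
cycle 3: I1 exec-done
cycle 4: I1 writes R3
cycle 5: I2 issues→SHIFT
cycle 6: I2 reads
cycle 7: I2 exec-done
cycle 8: I2 writes R2
cycle 9: I3 issues→SHIFT
cycle 10: I3 reads · I4 issues→MUL
cycle 11: I3 exec-done · I4 reads
cycle 12: I3 writes R0
cycle 13: I5 issues→SHIFT
cycle 14: I5 reads
cycle 15: I5 exec-done
cycle 16: I5 writes R6
cycle 17: I4 exec-done
cycle 18: I4 writes R2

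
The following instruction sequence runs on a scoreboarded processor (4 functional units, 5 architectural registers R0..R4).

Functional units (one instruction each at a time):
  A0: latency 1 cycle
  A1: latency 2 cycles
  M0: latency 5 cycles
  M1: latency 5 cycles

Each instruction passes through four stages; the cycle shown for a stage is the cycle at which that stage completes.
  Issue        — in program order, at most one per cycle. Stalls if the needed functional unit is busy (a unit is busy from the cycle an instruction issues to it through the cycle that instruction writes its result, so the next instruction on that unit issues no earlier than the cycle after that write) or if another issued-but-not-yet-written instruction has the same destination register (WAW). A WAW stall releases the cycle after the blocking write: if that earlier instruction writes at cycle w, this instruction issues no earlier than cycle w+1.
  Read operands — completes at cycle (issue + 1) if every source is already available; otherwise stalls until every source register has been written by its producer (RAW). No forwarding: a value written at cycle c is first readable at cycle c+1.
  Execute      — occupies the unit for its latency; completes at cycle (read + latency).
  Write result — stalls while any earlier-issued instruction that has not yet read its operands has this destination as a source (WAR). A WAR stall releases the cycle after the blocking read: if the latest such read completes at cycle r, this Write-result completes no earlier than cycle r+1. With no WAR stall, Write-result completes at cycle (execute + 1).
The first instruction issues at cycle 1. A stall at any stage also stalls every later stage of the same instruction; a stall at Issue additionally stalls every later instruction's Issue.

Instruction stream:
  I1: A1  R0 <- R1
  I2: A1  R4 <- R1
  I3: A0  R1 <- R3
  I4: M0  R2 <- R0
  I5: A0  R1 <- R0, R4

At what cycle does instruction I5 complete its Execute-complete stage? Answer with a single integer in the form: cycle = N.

cycle = 13

  I1 | 1 | 2 | 4 | 5
  I2 | 6 | 7 | 9 | 10   struct: A1 busy until I1 writes@5
  I3 | 7 | 8 | 9 | 10
  I4 | 8 | 9 | 14 | 15
  I5 | 11 | 12 | 13 | 14   struct: A0 busy until I3 writes@10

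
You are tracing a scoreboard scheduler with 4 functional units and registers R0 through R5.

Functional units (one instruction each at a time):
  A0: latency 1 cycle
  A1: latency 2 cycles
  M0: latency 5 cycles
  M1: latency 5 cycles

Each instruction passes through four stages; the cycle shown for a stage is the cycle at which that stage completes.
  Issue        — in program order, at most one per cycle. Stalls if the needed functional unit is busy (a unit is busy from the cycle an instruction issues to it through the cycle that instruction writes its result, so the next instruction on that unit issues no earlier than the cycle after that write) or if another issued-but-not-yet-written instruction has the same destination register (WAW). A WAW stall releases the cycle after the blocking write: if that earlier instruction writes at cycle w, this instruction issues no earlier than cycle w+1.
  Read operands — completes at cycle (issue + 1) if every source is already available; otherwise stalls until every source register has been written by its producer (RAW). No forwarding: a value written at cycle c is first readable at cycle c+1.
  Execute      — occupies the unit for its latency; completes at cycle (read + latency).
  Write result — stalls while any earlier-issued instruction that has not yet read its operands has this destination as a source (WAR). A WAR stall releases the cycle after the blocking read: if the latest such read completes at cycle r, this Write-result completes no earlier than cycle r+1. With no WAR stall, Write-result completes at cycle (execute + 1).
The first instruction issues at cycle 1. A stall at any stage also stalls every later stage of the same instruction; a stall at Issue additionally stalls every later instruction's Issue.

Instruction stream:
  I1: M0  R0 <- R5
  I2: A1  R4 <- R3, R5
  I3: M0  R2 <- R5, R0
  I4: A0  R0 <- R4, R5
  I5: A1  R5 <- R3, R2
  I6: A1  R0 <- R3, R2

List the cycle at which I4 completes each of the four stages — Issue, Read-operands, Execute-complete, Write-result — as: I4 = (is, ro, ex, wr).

I4 = (10, 11, 12, 13)

I1: IS=1 RO=2 EX=7 WR=8
I2: IS=2 RO=3 EX=5 WR=6
I3: IS=9 RO=10 EX=15 WR=16  [struct: M0 busy until I1 writes@8]
I4: IS=10 RO=11 EX=12 WR=13
I5: IS=11 RO=17 EX=19 WR=20  [RAW R2: wait I3 write@16]
I6: IS=21 RO=22 EX=24 WR=25  [struct: A1 busy until I5 writes@20]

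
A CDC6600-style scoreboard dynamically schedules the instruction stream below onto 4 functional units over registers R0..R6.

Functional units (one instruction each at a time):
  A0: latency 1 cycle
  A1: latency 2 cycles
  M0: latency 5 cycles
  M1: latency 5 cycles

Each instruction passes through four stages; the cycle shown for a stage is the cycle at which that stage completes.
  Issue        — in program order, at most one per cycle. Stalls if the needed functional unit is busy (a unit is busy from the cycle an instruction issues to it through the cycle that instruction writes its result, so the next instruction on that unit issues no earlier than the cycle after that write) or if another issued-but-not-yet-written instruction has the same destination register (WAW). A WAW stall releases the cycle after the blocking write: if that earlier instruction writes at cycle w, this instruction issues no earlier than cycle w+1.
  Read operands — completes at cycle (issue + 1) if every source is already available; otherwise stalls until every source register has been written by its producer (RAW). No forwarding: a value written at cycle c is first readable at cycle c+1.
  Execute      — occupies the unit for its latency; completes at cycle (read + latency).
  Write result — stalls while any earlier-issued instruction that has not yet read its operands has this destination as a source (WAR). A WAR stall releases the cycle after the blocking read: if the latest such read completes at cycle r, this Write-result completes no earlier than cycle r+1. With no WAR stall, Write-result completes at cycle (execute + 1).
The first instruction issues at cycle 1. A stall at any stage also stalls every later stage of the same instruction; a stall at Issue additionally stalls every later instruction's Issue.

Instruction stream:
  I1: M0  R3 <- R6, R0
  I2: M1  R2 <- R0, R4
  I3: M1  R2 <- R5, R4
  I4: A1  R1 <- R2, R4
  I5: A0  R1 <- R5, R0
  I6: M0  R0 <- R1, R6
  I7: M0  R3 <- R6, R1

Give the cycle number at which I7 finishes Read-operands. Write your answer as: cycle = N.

I1  is:1  ro:2  ex:7  wr:8
I2  is:2  ro:3  ex:8  wr:9
I3  is:10  ro:11  ex:16  wr:17  — struct: M1 busy until I2 writes@9
I4  is:11  ro:18  ex:20  wr:21  — RAW R2: wait I3 write@17
I5  is:22  ro:23  ex:24  wr:25  — WAW R1: wait I4 write@21
I6  is:23  ro:26  ex:31  wr:32  — RAW R1: wait I5 write@25
I7  is:33  ro:34  ex:39  wr:40  — struct: M0 busy until I6 writes@32

cycle = 34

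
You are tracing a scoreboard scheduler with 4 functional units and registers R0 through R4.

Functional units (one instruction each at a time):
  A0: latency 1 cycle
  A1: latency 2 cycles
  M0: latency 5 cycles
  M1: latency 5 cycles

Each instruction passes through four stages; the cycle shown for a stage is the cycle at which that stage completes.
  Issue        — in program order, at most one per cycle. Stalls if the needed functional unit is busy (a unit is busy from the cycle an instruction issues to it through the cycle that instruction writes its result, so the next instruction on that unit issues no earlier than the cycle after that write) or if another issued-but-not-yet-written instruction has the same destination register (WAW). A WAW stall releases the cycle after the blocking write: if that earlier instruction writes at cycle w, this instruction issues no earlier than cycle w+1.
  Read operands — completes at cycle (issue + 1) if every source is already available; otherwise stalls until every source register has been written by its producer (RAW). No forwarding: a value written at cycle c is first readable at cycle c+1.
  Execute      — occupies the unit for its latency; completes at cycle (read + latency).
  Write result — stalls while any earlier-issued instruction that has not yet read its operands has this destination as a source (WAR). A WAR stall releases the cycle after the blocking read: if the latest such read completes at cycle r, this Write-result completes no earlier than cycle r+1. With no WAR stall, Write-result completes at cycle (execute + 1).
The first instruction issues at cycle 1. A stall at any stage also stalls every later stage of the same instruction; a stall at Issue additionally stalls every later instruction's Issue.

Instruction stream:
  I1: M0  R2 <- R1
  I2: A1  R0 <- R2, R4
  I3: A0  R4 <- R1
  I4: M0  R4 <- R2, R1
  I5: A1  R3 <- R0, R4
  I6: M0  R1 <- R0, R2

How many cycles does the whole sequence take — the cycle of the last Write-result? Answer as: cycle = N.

cycle = 26

1) issue 1, read 2, done 7, write 8
2) issue 2, read 9, done 11, write 12  <RAW R2: wait I1 write@8>
3) issue 3, read 4, done 5, write 10  <WAR R4: wait I2 read@9>
4) issue 11, read 12, done 17, write 18  <WAW R4: wait I3 write@10>
5) issue 13, read 19, done 21, write 22  <struct: A1 busy until I2 writes@12 / RAW R4: wait I4 write@18>
6) issue 19, read 20, done 25, write 26  <struct: M0 busy until I4 writes@18>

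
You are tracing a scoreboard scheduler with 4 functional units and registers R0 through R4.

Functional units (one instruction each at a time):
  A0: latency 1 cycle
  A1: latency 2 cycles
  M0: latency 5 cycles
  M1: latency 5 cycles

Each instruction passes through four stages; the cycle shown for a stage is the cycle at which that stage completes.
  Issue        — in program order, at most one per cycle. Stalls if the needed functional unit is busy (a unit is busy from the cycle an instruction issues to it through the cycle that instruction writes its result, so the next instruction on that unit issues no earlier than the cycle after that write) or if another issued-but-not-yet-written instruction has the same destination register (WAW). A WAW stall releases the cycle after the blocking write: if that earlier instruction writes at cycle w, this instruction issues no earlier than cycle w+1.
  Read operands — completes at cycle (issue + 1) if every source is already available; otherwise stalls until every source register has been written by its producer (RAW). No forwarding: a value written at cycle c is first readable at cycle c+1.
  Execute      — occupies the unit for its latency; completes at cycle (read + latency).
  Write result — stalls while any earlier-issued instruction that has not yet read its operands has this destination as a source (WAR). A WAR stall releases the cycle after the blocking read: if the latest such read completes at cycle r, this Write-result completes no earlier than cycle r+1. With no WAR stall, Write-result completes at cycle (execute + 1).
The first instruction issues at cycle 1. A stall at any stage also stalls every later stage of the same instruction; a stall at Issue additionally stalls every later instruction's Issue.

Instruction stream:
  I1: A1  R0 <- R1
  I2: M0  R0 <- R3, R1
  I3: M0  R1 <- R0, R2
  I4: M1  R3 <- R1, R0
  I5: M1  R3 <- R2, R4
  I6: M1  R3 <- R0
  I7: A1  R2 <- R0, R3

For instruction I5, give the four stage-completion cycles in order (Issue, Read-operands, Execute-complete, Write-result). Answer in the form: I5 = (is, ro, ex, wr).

1) issue 1, read 2, done 4, write 5
2) issue 6, read 7, done 12, write 13  <WAW R0: wait I1 write@5>
3) issue 14, read 15, done 20, write 21  <struct: M0 busy until I2 writes@13>
4) issue 15, read 22, done 27, write 28  <RAW R1: wait I3 write@21>
5) issue 29, read 30, done 35, write 36  <struct: M1 busy until I4 writes@28>
6) issue 37, read 38, done 43, write 44  <struct: M1 busy until I5 writes@36>
7) issue 38, read 45, done 47, write 48  <RAW R3: wait I6 write@44>

I5 = (29, 30, 35, 36)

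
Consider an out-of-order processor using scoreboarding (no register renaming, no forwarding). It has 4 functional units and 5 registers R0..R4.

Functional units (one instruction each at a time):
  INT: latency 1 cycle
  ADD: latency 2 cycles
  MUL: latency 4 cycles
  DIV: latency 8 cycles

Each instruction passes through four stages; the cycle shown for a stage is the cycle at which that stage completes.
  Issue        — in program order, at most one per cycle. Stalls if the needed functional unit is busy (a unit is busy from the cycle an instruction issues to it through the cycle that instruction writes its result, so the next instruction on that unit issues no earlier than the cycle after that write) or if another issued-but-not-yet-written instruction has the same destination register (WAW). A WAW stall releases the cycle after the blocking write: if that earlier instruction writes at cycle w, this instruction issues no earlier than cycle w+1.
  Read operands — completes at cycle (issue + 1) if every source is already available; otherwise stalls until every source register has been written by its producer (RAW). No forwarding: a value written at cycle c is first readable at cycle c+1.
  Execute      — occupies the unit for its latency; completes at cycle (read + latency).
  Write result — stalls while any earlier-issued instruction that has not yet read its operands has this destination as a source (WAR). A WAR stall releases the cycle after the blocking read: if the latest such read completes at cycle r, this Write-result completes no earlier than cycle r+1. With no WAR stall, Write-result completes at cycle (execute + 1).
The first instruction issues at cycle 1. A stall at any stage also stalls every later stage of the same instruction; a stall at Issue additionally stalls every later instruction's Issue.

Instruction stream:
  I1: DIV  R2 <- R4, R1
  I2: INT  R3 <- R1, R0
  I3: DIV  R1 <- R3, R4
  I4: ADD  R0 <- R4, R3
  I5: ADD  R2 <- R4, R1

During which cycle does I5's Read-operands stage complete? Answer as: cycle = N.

cycle = 23

I1: IS=1 RO=2 EX=10 WR=11
I2: IS=2 RO=3 EX=4 WR=5
I3: IS=12 RO=13 EX=21 WR=22  [struct: DIV busy until I1 writes@11]
I4: IS=13 RO=14 EX=16 WR=17
I5: IS=18 RO=23 EX=25 WR=26  [struct: ADD busy until I4 writes@17; RAW R1: wait I3 write@22]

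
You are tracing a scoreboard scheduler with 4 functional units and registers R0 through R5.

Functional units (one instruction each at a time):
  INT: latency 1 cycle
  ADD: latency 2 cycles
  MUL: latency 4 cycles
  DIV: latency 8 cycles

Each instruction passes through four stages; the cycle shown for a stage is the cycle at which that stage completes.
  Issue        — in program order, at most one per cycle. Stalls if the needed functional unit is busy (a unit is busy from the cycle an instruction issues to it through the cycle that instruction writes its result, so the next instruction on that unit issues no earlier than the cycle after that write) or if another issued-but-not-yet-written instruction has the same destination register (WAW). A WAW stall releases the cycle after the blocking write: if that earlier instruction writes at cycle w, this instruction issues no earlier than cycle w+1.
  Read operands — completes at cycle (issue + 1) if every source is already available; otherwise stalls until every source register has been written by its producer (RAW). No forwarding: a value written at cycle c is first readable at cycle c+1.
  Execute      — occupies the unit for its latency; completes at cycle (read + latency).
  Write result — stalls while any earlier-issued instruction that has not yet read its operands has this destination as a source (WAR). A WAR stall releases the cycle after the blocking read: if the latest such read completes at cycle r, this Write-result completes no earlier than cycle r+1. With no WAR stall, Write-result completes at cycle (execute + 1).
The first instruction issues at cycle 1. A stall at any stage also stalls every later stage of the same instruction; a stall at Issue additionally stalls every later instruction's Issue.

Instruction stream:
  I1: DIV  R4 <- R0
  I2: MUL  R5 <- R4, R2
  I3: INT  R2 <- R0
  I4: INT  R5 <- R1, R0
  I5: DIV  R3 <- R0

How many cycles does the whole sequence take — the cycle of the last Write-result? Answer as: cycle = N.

[I1] 1/2/10/11
[I2] 2/12/16/17  (RAW R4: wait I1 write@11)
[I3] 3/4/5/13  (WAR R2: wait I2 read@12)
[I4] 18/19/20/21  (WAW R5: wait I2 write@17)
[I5] 19/20/28/29

cycle = 29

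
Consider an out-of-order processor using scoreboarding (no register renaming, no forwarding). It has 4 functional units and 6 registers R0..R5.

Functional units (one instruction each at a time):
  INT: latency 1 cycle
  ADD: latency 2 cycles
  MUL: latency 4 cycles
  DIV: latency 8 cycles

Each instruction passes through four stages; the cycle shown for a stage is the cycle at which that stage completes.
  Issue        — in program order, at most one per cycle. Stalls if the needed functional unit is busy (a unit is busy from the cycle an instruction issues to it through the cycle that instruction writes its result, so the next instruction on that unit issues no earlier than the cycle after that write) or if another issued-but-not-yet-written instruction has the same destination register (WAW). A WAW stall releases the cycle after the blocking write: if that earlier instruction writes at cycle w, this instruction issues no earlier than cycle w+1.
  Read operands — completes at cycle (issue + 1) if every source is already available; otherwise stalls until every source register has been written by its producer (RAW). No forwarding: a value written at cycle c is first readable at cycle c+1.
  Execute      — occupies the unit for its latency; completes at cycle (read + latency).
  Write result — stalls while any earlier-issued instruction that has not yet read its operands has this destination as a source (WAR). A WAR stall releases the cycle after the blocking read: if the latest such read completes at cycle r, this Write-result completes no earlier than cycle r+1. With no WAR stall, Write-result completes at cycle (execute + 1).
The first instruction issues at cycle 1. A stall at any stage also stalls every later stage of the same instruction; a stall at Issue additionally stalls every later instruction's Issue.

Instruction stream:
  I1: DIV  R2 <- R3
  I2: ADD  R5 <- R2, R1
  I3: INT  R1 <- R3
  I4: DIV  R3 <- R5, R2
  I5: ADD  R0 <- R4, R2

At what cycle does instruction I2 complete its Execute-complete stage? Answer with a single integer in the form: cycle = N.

cycle = 14

I1: IS=1 RO=2 EX=10 WR=11
I2: IS=2 RO=12 EX=14 WR=15  [RAW R2: wait I1 write@11]
I3: IS=3 RO=4 EX=5 WR=13  [WAR R1: wait I2 read@12]
I4: IS=12 RO=16 EX=24 WR=25  [struct: DIV busy until I1 writes@11; RAW R5: wait I2 write@15]
I5: IS=16 RO=17 EX=19 WR=20  [struct: ADD busy until I2 writes@15]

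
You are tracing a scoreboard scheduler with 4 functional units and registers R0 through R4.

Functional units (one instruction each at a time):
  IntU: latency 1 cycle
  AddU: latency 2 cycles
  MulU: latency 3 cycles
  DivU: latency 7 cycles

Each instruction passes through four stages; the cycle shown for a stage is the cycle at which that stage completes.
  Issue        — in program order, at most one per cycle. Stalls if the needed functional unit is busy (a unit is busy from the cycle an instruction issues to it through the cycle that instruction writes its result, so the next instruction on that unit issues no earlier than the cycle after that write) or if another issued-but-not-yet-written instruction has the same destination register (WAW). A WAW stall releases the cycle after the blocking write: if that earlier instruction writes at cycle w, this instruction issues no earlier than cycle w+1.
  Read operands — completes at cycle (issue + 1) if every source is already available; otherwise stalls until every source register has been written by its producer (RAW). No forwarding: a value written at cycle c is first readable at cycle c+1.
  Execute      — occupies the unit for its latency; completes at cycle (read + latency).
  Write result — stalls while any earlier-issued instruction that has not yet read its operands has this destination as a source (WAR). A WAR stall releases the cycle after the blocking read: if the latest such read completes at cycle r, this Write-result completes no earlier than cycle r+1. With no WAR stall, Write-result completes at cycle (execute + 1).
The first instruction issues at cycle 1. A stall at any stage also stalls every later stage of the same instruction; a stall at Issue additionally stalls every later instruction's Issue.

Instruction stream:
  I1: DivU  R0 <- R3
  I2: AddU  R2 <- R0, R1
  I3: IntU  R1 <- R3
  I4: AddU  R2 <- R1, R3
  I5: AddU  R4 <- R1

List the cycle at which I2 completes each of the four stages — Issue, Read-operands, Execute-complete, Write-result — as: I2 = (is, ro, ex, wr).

I2 = (2, 11, 13, 14)

cycle 1: I1 dispatched to DivU
cycle 2: I1 operands ready; I2 dispatched to AddU
cycle 3: I3 dispatched to IntU
cycle 4: I3 operands ready
cycle 5: I3 complete
cycle 9: I1 complete
cycle 10: R0←I1
cycle 11: I2 operands ready
cycle 12: R1←I3
cycle 13: I2 complete
cycle 14: R2←I2
cycle 15: I4 dispatched to AddU
cycle 16: I4 operands ready
cycle 18: I4 complete
cycle 19: R2←I4
cycle 20: I5 dispatched to AddU
cycle 21: I5 operands ready
cycle 23: I5 complete
cycle 24: R4←I5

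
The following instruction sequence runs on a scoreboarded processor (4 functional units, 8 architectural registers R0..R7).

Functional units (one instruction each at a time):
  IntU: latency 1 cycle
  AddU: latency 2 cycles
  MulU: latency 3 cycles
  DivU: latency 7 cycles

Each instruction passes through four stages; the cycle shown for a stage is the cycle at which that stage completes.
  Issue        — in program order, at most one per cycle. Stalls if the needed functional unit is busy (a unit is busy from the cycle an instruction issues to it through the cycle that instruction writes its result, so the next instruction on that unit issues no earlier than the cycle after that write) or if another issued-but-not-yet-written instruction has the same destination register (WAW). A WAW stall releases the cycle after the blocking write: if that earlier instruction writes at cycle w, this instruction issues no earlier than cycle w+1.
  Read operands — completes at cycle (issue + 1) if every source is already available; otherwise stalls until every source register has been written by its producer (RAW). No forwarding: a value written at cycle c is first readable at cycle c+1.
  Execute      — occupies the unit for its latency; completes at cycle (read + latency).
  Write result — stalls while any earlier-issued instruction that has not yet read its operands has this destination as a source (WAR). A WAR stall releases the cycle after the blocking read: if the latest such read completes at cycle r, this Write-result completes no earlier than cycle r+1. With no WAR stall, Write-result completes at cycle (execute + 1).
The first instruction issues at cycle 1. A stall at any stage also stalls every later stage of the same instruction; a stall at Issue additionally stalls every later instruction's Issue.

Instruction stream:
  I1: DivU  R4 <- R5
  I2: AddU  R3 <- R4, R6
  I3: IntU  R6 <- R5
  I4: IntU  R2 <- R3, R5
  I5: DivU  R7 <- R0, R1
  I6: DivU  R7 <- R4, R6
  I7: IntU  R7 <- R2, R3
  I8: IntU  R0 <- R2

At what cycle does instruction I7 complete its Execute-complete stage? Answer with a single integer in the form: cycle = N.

cycle = 36

I1 -> (1, 2, 9, 10)
I2 -> (2, 11, 13, 14)  // RAW R4: wait I1 write@10
I3 -> (3, 4, 5, 12)  // WAR R6: wait I2 read@11
I4 -> (13, 15, 16, 17)  // struct: IntU busy until I3 writes@12, RAW R3: wait I2 write@14
I5 -> (14, 15, 22, 23)
I6 -> (24, 25, 32, 33)  // struct: DivU busy until I5 writes@23
I7 -> (34, 35, 36, 37)  // WAW R7: wait I6 write@33
I8 -> (38, 39, 40, 41)  // struct: IntU busy until I7 writes@37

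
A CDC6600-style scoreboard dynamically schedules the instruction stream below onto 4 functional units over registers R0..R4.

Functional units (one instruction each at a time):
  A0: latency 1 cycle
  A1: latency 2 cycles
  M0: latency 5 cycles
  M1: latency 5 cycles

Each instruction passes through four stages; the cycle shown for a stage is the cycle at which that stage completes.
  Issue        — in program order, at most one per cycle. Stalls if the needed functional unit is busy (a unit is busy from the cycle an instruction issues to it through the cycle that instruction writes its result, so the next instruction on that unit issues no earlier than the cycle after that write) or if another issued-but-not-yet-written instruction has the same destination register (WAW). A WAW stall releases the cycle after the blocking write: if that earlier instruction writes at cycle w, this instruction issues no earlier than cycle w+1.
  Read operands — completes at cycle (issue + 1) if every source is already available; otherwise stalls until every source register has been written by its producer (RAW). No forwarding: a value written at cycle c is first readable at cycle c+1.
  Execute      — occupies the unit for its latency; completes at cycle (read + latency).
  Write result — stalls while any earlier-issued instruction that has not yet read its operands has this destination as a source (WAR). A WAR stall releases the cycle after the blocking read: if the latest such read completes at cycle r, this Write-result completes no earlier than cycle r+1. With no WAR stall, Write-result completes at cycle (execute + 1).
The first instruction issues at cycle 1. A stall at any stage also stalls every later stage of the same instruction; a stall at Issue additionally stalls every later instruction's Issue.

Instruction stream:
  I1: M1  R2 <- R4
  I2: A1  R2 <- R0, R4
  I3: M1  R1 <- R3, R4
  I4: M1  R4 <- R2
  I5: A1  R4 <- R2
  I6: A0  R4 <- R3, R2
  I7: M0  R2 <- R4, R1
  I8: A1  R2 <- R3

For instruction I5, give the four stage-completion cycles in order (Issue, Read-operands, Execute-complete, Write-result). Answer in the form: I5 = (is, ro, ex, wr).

[I1] 1/2/7/8
[I2] 9/10/12/13  (WAW R2: wait I1 write@8)
[I3] 10/11/16/17
[I4] 18/19/24/25  (struct: M1 busy until I3 writes@17)
[I5] 26/27/29/30  (WAW R4: wait I4 write@25)
[I6] 31/32/33/34  (WAW R4: wait I5 write@30)
[I7] 32/35/40/41  (RAW R4: wait I6 write@34)
[I8] 42/43/45/46  (WAW R2: wait I7 write@41)

I5 = (26, 27, 29, 30)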